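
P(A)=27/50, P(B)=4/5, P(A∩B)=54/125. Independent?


P(A)×P(B) = 54/125
P(A∩B) = 54/125
Equal ✓ → Independent

Yes, independent


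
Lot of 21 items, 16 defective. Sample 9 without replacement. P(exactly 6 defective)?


Hypergeometric: C(16,6)×C(5,3)/C(21,9)
= 8008×10/293930 = 88/323

P(X=6) = 88/323 ≈ 27.24%


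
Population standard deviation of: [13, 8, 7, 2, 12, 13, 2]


Mean = 57/7
  (13-57/7)²=1156/49
  (8-57/7)²=1/49
  (7-57/7)²=64/49
  (2-57/7)²=1849/49
  (12-57/7)²=729/49
  (13-57/7)²=1156/49
  (2-57/7)²=1849/49
Σ(x-μ)² = 972/7
σ² = (972/7)/7 = 972/49

σ = √(972/49) ≈ 4.4538


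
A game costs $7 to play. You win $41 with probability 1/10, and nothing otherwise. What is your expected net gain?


E[gain] = (41-7)×1/10 + (-7)×9/10
= 17/5 - 63/10 = -29/10

Expected net gain = $-29/10 ≈ $-2.90


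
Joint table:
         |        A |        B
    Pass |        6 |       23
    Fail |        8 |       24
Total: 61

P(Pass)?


P(Pass) = (6+23)/61 = 29/61

P(Pass) = 29/61 ≈ 47.54%


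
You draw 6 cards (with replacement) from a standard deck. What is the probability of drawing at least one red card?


P(not a red card) = 26/52 = 1/2
P(none in 6 draws) = (1/2)^6 = 1/64
P(≥1 red card) = 1 - 1/64 = 63/64

P = 63/64 ≈ 98.44%


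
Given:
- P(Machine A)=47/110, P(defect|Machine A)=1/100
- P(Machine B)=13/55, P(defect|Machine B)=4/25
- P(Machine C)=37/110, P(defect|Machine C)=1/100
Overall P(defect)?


P(B) = Σ P(B|Aᵢ)×P(Aᵢ)
  1/100×47/110 = 47/11000
  4/25×13/55 = 52/1375
  1/100×37/110 = 37/11000
Sum = 1/22

P(defect) = 1/22 ≈ 4.55%


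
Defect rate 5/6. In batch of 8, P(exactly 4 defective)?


Binomial: P(X=4) = C(8,4)×p^4×(1-p)^4
= 70 × 625/1296 × 1/1296 = 21875/839808

P(X=4) = 21875/839808 ≈ 2.60%


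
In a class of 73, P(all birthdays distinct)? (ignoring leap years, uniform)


P(all different) = Π(365-i)/365 for i=0..72
= (365/365)×(364/365)×...×(293/365)
= 0.000439

P ≈ 0.0004 ≈ 0.04%


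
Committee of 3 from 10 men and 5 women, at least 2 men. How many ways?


Count by #men:
  2M,1W: C(10,2)×C(5,1)=225
  3M,0W: C(10,3)×C(5,0)=120
Total = 345

345


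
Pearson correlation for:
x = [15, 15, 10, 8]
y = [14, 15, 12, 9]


n=4, Σx=48, Σy=50, Σxy=627, Σx²=614, Σy²=646
r = (4×627 - 48×50)/√((4×614 - 48²)(4×646 - 50²))
= 108/√(152×84) = 108/√12768 ≈ 108/112.9956 ≈ 0.9558

r ≈ 0.9558


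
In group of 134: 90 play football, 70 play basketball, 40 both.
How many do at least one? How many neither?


|A∪B| = 90+70-40 = 120
Neither = 134-120 = 14

At least one: 120; Neither: 14


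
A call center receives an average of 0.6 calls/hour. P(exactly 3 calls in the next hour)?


Poisson(λ=0.6): P(X=3) = e^(-λ)×λ^k/k!
= e^(-0.6) × 0.6^3 / 3!
≈ 0.5488116361 × 0.216 / 6 ≈ 0.019757

P(X=3) ≈ 0.019757 ≈ 1.98%


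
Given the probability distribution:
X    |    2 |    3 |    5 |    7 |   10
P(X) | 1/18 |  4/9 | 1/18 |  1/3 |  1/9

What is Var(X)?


E[X] = 31/6
E[X²] = 595/18
Var(X) = E[X²] - (E[X])² = 595/18 - 961/36 = 229/36

Var(X) = 229/36 ≈ 6.3611


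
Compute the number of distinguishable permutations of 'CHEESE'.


Letters: 6, freq: {'C': 1, 'H': 1, 'E': 3, 'S': 1}
6!/(1!×1!×3!×1!) = 720/6 = 120

120


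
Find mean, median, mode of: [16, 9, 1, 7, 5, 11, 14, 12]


Sorted: [1, 5, 7, 9, 11, 12, 14, 16]
Mean = 75/8
Median = 10
Freq: {16: 1, 9: 1, 1: 1, 7: 1, 5: 1, 11: 1, 14: 1, 12: 1}
Mode: No mode

Mean=75/8, Median=10, Mode=No mode


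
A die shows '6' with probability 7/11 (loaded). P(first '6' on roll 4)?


Geometric: P(X=4) = (1-p)^(k-1)×p = (4/11)^3×7/11 = 448/14641

P(X=4) = 448/14641 ≈ 3.06%


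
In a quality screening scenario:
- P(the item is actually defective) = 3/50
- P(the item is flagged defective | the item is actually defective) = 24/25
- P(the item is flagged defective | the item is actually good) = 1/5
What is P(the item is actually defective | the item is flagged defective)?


Using Bayes' theorem:
P(A|B) = P(B|A)·P(A) / P(B)

P(the item is flagged defective) = 24/25 × 3/50 + 1/5 × 47/50
= 36/625 + 47/250 = 307/1250

P(the item is actually defective|the item is flagged defective) = (36/625) / (307/1250) = 72/307

P(the item is actually defective|the item is flagged defective) = 72/307 ≈ 23.45%


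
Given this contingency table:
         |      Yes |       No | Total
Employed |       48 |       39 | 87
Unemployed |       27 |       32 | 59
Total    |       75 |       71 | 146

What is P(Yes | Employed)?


P(Yes | Employed) = 48/(48+39) = 48/87 = 16/29

P(Yes|Employed) = 16/29 ≈ 55.17%


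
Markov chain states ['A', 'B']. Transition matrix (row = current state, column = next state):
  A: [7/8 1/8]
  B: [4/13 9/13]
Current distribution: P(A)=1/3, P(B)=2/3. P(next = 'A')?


P(next=A) = Σᵢ P(now=i)×P(i→A)
= 1/3×7/8 + 2/3×4/13
= 7/24 + 8/39 = 155/312

P = 155/312 ≈ 0.4968


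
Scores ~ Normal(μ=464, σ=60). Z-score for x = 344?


z = (x - μ)/σ = (344 - 464)/60 = -2.0

z = -2.0


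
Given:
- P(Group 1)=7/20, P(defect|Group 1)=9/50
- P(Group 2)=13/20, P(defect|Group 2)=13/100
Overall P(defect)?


P(B) = Σ P(B|Aᵢ)×P(Aᵢ)
  9/50×7/20 = 63/1000
  13/100×13/20 = 169/2000
Sum = 59/400

P(defect) = 59/400 ≈ 14.75%


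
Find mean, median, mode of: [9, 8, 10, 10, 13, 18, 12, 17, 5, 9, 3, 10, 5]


Sorted: [3, 5, 5, 8, 9, 9, 10, 10, 10, 12, 13, 17, 18]
Mean = 129/13
Median = 10
Freq: {9: 2, 8: 1, 10: 3, 13: 1, 18: 1, 12: 1, 17: 1, 5: 2, 3: 1}
Mode: [10]

Mean=129/13, Median=10, Mode=10


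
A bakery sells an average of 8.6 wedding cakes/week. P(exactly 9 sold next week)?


Poisson(λ=8.6): P(X=9) = e^(-λ)×λ^k/k!
= e^(-8.6) × 8.6^9 / 9!
≈ 0.0001841057937 × 257327417.312 / 362880 ≈ 0.130554

P(X=9) ≈ 0.130554 ≈ 13.06%


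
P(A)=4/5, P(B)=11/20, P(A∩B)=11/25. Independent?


P(A)×P(B) = 11/25
P(A∩B) = 11/25
Equal ✓ → Independent

Yes, independent


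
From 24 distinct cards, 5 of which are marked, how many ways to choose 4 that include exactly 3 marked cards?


Choose 3 of the 5 marked cards and 1 of the other 19 cards:
C(5,3)×C(19,1) = 10×19 = 190

190


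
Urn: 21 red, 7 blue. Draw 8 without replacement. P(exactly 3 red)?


Hypergeometric: C(21,3)×C(7,5)/C(28,8)
= 1330×21/3108105 = 266/29601

P(X=3) = 266/29601 ≈ 0.90%


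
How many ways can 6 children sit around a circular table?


Circular arrangements of 6 distinct objects: fix one position to break rotational symmetry.
(n-1)! = 5! = 120

120


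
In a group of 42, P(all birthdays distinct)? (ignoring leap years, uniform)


P(all different) = Π(365-i)/365 for i=0..41
= (365/365)×(364/365)×...×(324/365)
= 0.085970

P ≈ 0.0860 ≈ 8.60%


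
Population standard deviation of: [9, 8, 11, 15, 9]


Mean = 52/5
  (9-52/5)²=49/25
  (8-52/5)²=144/25
  (11-52/5)²=9/25
  (15-52/5)²=529/25
  (9-52/5)²=49/25
Σ(x-μ)² = 156/5
σ² = (156/5)/5 = 156/25

σ = √(156/25) ≈ 2.4980


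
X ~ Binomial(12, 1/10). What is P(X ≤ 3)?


P(X ≤ 3) = Σ P(X=i) for i=0..3
P(X=0) = 282429536481/1000000000000
P(X=1) = 94143178827/250000000000
P(X=2) = 115063885233/500000000000
P(X=3) = 4261625379/50000000000
Sum = 194872505967/200000000000

P(X ≤ 3) = 194872505967/200000000000 ≈ 97.44%


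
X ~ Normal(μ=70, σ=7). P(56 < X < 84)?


z₁=(56-70)/7=-2.0, z₂=(84-70)/7=2.0
P = Φ(2.0) - Φ(-2.0) = 0.977250 - 0.022750 = 0.954500 ≈ 0.9545

P(56 < X < 84) ≈ 0.9545


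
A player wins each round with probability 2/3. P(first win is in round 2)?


Geometric: P(X=2) = (1-p)^(k-1)×p = (1/3)^1×2/3 = 2/9

P(X=2) = 2/9 ≈ 22.22%


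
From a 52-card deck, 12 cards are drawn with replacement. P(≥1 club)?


P(not a club) = 39/52 = 3/4
P(none in 12 draws) = (3/4)^12 = 531441/16777216
P(≥1 club) = 1 - 531441/16777216 = 16245775/16777216

P = 16245775/16777216 ≈ 96.83%


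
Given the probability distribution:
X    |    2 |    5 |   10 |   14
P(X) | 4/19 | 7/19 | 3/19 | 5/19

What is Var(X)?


E[X] = 143/19
E[X²] = 1471/19
Var(X) = E[X²] - (E[X])² = 1471/19 - 20449/361 = 7500/361

Var(X) = 7500/361 ≈ 20.7756


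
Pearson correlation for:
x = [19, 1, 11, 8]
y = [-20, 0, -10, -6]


n=4, Σx=39, Σy=-36, Σxy=-538, Σx²=547, Σy²=536
r = (4×(-538) - 39×(-36))/√((4×547 - 39²)(4×536 - (-36)²))
= -748/√(667×848) = -748/√565616 ≈ -748/752.0745 ≈ -0.9946

r ≈ -0.9946


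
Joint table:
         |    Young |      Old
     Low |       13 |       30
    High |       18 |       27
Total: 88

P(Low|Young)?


P(Low|Young) = 13/(13+18) = 13/31

P = 13/31 ≈ 41.94%


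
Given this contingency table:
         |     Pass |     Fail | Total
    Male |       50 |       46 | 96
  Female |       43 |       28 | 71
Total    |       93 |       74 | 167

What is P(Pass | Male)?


P(Pass | Male) = 50/(50+46) = 50/96 = 25/48

P(Pass|Male) = 25/48 ≈ 52.08%


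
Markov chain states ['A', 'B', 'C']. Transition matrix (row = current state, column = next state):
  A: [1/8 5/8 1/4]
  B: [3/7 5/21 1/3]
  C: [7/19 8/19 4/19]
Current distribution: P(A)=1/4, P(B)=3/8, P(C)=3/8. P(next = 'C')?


P(next=C) = Σᵢ P(now=i)×P(i→C)
= 1/4×1/4 + 3/8×1/3 + 3/8×4/19
= 1/16 + 1/8 + 3/38 = 81/304

P = 81/304 ≈ 0.2664


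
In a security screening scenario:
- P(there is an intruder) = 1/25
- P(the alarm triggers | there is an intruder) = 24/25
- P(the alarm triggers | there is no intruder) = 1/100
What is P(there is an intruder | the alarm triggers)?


Using Bayes' theorem:
P(A|B) = P(B|A)·P(A) / P(B)

P(the alarm triggers) = 24/25 × 1/25 + 1/100 × 24/25
= 24/625 + 6/625 = 6/125

P(there is an intruder|the alarm triggers) = (24/625) / (6/125) = 4/5

P(there is an intruder|the alarm triggers) = 4/5 ≈ 80.00%


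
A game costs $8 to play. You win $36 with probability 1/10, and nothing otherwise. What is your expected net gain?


E[gain] = (36-8)×1/10 + (-8)×9/10
= 14/5 - 36/5 = -22/5

Expected net gain = $-22/5 ≈ $-4.40


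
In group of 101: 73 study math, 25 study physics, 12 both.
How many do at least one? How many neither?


|A∪B| = 73+25-12 = 86
Neither = 101-86 = 15

At least one: 86; Neither: 15


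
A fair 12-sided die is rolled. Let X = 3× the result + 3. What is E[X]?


E[die] = (1+12)/2 = 13/2
E[X] = 3×13/2 + 3 = 45/2

E[X] = 45/2


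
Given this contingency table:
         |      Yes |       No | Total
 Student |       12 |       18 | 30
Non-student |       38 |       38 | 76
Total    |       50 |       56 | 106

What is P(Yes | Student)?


P(Yes | Student) = 12/(12+18) = 12/30 = 2/5

P(Yes|Student) = 2/5 ≈ 40.00%


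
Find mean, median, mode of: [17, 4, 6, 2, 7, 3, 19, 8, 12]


Sorted: [2, 3, 4, 6, 7, 8, 12, 17, 19]
Mean = 78/9 = 26/3
Median = 7
Freq: {17: 1, 4: 1, 6: 1, 2: 1, 7: 1, 3: 1, 19: 1, 8: 1, 12: 1}
Mode: No mode

Mean=26/3, Median=7, Mode=No mode


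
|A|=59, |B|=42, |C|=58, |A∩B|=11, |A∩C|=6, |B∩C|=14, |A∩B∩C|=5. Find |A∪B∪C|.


|A∪B∪C| = 59+42+58-11-6-14+5 = 133

|A∪B∪C| = 133


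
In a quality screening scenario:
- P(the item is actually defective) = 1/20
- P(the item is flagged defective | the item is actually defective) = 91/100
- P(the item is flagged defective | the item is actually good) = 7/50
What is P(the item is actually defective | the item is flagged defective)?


Using Bayes' theorem:
P(A|B) = P(B|A)·P(A) / P(B)

P(the item is flagged defective) = 91/100 × 1/20 + 7/50 × 19/20
= 91/2000 + 133/1000 = 357/2000

P(the item is actually defective|the item is flagged defective) = (91/2000) / (357/2000) = 13/51

P(the item is actually defective|the item is flagged defective) = 13/51 ≈ 25.49%


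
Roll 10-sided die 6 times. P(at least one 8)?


P(no 8)^6 = (9/10)^6 = 531441/1000000
P(≥1) = 1 - 531441/1000000 = 468559/1000000

P = 468559/1000000 ≈ 46.86%


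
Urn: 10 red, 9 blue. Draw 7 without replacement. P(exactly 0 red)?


Hypergeometric: C(10,0)×C(9,7)/C(19,7)
= 1×36/50388 = 3/4199

P(X=0) = 3/4199 ≈ 0.07%


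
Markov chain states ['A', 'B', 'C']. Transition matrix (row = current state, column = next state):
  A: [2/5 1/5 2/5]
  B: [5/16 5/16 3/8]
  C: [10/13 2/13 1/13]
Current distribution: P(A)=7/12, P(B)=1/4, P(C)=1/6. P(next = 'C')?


P(next=C) = Σᵢ P(now=i)×P(i→C)
= 7/12×2/5 + 1/4×3/8 + 1/6×1/13
= 7/30 + 3/32 + 1/78 = 707/2080

P = 707/2080 ≈ 0.3399


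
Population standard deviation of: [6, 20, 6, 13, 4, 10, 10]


Mean = 69/7
  (6-69/7)²=729/49
  (20-69/7)²=5041/49
  (6-69/7)²=729/49
  (13-69/7)²=484/49
  (4-69/7)²=1681/49
  (10-69/7)²=1/49
  (10-69/7)²=1/49
Σ(x-μ)² = 1238/7
σ² = (1238/7)/7 = 1238/49

σ = √(1238/49) ≈ 5.0265


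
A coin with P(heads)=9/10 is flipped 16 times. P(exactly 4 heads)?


Binomial: P(X=4) = C(16,4)×p^4×(1-p)^12
= 1820 × 6561/10000 × 1/1000000000000 = 597051/500000000000000

P(X=4) = 597051/500000000000000 ≈ 0.00%


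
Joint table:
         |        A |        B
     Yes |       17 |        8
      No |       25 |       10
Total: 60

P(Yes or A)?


P(Yes∨A) = P(Yes) + P(A) - P(Yes∧A)
= (25 + 42 - 17)/60 = 50/60 = 5/6

P = 5/6 ≈ 83.33%


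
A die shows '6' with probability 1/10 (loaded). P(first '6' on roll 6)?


Geometric: P(X=6) = (1-p)^(k-1)×p = (9/10)^5×1/10 = 59049/1000000

P(X=6) = 59049/1000000 ≈ 5.90%


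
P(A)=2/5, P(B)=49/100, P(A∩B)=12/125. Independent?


P(A)×P(B) = 49/250
P(A∩B) = 12/125
Not equal → NOT independent

No, not independent


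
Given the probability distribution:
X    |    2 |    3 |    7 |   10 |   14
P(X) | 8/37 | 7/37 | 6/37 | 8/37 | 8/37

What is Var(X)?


E[X] = 271/37
E[X²] = 2757/37
Var(X) = E[X²] - (E[X])² = 2757/37 - 73441/1369 = 28568/1369

Var(X) = 28568/1369 ≈ 20.8678


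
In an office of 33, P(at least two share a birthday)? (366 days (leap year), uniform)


P(all different) = Π(366-i)/366 for i=0..32
= 0.225976
P(match) = 1 - 0.225976 = 0.774024

P ≈ 0.7740 ≈ 77.40%


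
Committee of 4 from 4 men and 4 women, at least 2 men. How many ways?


Count by #men:
  2M,2W: C(4,2)×C(4,2)=36
  3M,1W: C(4,3)×C(4,1)=16
  4M,0W: C(4,4)×C(4,0)=1
Total = 53

53


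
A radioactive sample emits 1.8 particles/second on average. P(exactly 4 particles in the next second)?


Poisson(λ=1.8): P(X=4) = e^(-λ)×λ^k/k!
= e^(-1.8) × 1.8^4 / 4!
≈ 0.1652988882 × 10.4976 / 24 ≈ 0.072302

P(X=4) ≈ 0.072302 ≈ 7.23%


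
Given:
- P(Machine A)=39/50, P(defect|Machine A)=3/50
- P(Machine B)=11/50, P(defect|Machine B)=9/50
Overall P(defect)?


P(B) = Σ P(B|Aᵢ)×P(Aᵢ)
  3/50×39/50 = 117/2500
  9/50×11/50 = 99/2500
Sum = 54/625

P(defect) = 54/625 ≈ 8.64%


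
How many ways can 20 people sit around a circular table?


Circular arrangements of 20 distinct objects: fix one position to break rotational symmetry.
(n-1)! = 19! = 121645100408832000

121645100408832000


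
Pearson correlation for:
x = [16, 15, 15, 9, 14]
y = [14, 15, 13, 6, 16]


n=5, Σx=69, Σy=64, Σxy=922, Σx²=983, Σy²=882
r = (5×922 - 69×64)/√((5×983 - 69²)(5×882 - 64²))
= 194/√(154×314) = 194/√48356 ≈ 194/219.9000 ≈ 0.8822

r ≈ 0.8822


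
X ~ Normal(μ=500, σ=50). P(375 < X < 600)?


z₁=(375-500)/50=-2.5, z₂=(600-500)/50=2.0
P = Φ(2.0) - Φ(-2.5) = 0.977250 - 0.006210 = 0.971040 ≈ 0.9710

P(375 < X < 600) ≈ 0.9710


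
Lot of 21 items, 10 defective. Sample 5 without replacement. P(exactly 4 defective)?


Hypergeometric: C(10,4)×C(11,1)/C(21,5)
= 210×11/20349 = 110/969

P(X=4) = 110/969 ≈ 11.35%


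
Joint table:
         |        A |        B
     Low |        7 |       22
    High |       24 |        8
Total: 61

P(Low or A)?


P(Low∨A) = P(Low) + P(A) - P(Low∧A)
= (29 + 31 - 7)/61 = 53/61

P = 53/61 ≈ 86.89%


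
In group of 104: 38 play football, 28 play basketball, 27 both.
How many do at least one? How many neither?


|A∪B| = 38+28-27 = 39
Neither = 104-39 = 65

At least one: 39; Neither: 65


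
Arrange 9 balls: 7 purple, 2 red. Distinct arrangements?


9!/(7!×2!) = 36

36


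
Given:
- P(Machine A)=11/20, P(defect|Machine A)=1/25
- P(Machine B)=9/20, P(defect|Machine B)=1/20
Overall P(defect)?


P(B) = Σ P(B|Aᵢ)×P(Aᵢ)
  1/25×11/20 = 11/500
  1/20×9/20 = 9/400
Sum = 89/2000

P(defect) = 89/2000 ≈ 4.45%


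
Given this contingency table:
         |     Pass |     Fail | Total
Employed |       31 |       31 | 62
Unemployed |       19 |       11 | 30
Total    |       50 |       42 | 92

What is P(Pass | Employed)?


P(Pass | Employed) = 31/(31+31) = 31/62 = 1/2

P(Pass|Employed) = 1/2 ≈ 50.00%


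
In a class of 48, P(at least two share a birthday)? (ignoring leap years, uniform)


P(all different) = Π(365-i)/365 for i=0..47
= 0.039402
P(match) = 1 - 0.039402 = 0.960598

P ≈ 0.9606 ≈ 96.06%


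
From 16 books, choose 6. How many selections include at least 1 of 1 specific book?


Complement: C(16,6) - C(15,6) = 8008 - 5005 = 3003

3003


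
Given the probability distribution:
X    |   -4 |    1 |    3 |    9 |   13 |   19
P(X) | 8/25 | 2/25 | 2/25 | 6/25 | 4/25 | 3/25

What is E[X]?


E[X] = Σ x·P(X=x)
= (-4)×(8/25) + (1)×(2/25) + (3)×(2/25) + (9)×(6/25) + (13)×(4/25) + (19)×(3/25)
= 139/25

E[X] = 139/25


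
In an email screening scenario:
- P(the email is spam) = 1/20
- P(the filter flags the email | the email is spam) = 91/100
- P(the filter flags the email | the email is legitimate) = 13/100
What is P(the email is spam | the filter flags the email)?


Using Bayes' theorem:
P(A|B) = P(B|A)·P(A) / P(B)

P(the filter flags the email) = 91/100 × 1/20 + 13/100 × 19/20
= 91/2000 + 247/2000 = 169/1000

P(the email is spam|the filter flags the email) = (91/2000) / (169/1000) = 7/26

P(the email is spam|the filter flags the email) = 7/26 ≈ 26.92%


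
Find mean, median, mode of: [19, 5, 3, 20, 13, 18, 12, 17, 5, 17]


Sorted: [3, 5, 5, 12, 13, 17, 17, 18, 19, 20]
Mean = 129/10
Median = 15
Freq: {19: 1, 5: 2, 3: 1, 20: 1, 13: 1, 18: 1, 12: 1, 17: 2}
Mode: [5, 17]

Mean=129/10, Median=15, Mode=[5, 17]


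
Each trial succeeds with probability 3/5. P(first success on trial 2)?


Geometric: P(X=2) = (1-p)^(k-1)×p = (2/5)^1×3/5 = 6/25

P(X=2) = 6/25 ≈ 24.00%


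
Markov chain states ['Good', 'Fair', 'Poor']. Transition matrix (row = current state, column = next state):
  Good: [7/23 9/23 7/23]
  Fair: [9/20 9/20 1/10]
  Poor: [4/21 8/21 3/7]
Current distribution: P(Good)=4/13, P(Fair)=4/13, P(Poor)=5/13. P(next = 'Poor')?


P(next=Poor) = Σᵢ P(now=i)×P(i→Poor)
= 4/13×7/23 + 4/13×1/10 + 5/13×3/7
= 28/299 + 2/65 + 15/91 = 3027/10465

P = 3027/10465 ≈ 0.2892


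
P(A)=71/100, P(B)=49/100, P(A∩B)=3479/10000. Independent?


P(A)×P(B) = 3479/10000
P(A∩B) = 3479/10000
Equal ✓ → Independent

Yes, independent


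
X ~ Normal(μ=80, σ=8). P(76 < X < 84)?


z₁=(76-80)/8=-0.5, z₂=(84-80)/8=0.5
P = Φ(0.5) - Φ(-0.5) = 0.691462 - 0.308538 = 0.382924 ≈ 0.3829

P(76 < X < 84) ≈ 0.3829


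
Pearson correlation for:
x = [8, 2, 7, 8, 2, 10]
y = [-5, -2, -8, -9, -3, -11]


n=6, Σx=37, Σy=-38, Σxy=-288, Σx²=285, Σy²=304
r = (6×(-288) - 37×(-38))/√((6×285 - 37²)(6×304 - (-38)²))
= -322/√(341×380) = -322/√129580 ≈ -322/359.9722 ≈ -0.8945

r ≈ -0.8945


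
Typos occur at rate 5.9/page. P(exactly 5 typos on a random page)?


Poisson(λ=5.9): P(X=5) = e^(-λ)×λ^k/k!
= e^(-5.9) × 5.9^5 / 5!
≈ 0.002739444819 × 7149.24299 / 120 ≈ 0.163208

P(X=5) ≈ 0.163208 ≈ 16.32%


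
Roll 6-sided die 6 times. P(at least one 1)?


P(no 1)^6 = (5/6)^6 = 15625/46656
P(≥1) = 1 - 15625/46656 = 31031/46656

P = 31031/46656 ≈ 66.51%


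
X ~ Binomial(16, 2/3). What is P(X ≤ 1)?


P(X ≤ 1) = Σ P(X=i) for i=0..1
P(X=0) = 1/43046721
P(X=1) = 32/43046721
Sum = 11/14348907

P(X ≤ 1) = 11/14348907 ≈ 0.00%


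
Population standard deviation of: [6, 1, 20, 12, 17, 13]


Mean = 69/6 = 23/2
  (6-23/2)²=121/4
  (1-23/2)²=441/4
  (20-23/2)²=289/4
  (12-23/2)²=1/4
  (17-23/2)²=121/4
  (13-23/2)²=9/4
Σ(x-μ)² = 491/2
σ² = (491/2)/6 = 491/12

σ = √(491/12) ≈ 6.3966


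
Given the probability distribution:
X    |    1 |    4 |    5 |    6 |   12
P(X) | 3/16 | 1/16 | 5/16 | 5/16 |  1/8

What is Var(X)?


E[X] = 43/8
E[X²] = 153/4
Var(X) = E[X²] - (E[X])² = 153/4 - 1849/64 = 599/64

Var(X) = 599/64 ≈ 9.3594


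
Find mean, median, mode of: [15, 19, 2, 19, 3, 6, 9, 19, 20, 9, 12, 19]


Sorted: [2, 3, 6, 9, 9, 12, 15, 19, 19, 19, 19, 20]
Mean = 152/12 = 38/3
Median = 27/2
Freq: {15: 1, 19: 4, 2: 1, 3: 1, 6: 1, 9: 2, 20: 1, 12: 1}
Mode: [19]

Mean=38/3, Median=27/2, Mode=19


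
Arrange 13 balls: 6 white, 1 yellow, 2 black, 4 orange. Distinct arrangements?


13!/(6!×1!×2!×4!) = 180180

180180


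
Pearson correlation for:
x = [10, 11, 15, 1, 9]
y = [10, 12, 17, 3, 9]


n=5, Σx=46, Σy=51, Σxy=571, Σx²=528, Σy²=623
r = (5×571 - 46×51)/√((5×528 - 46²)(5×623 - 51²))
= 509/√(524×514) = 509/√269336 ≈ 509/518.9759 ≈ 0.9808

r ≈ 0.9808


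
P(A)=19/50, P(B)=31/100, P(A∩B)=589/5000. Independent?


P(A)×P(B) = 589/5000
P(A∩B) = 589/5000
Equal ✓ → Independent

Yes, independent


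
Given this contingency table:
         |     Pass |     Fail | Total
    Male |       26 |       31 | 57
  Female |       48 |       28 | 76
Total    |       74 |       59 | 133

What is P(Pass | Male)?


P(Pass | Male) = 26/(26+31) = 26/57

P(Pass|Male) = 26/57 ≈ 45.61%


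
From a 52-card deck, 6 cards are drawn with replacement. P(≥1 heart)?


P(not a heart) = 39/52 = 3/4
P(none in 6 draws) = (3/4)^6 = 729/4096
P(≥1 heart) = 1 - 729/4096 = 3367/4096

P = 3367/4096 ≈ 82.20%


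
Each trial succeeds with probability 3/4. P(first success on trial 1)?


Geometric: P(X=1) = (1-p)^(k-1)×p = (1/4)^0×3/4 = 3/4

P(X=1) = 3/4 ≈ 75.00%


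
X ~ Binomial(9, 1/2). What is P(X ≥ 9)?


P(X ≥ 9) = Σ P(X=i) for i=9..9
P(X=9) = 1/512
Sum = 1/512

P(X ≥ 9) = 1/512 ≈ 0.20%


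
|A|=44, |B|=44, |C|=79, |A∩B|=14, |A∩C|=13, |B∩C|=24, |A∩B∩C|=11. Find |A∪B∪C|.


|A∪B∪C| = 44+44+79-14-13-24+11 = 127

|A∪B∪C| = 127


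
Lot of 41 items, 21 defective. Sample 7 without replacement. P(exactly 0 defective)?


Hypergeometric: C(21,0)×C(20,7)/C(41,7)
= 1×77520/22481940 = 68/19721

P(X=0) = 68/19721 ≈ 0.34%


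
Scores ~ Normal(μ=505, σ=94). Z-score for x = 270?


z = (x - μ)/σ = (270 - 505)/94 = -2.5

z = -2.5


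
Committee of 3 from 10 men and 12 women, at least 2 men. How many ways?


Count by #men:
  2M,1W: C(10,2)×C(12,1)=540
  3M,0W: C(10,3)×C(12,0)=120
Total = 660

660


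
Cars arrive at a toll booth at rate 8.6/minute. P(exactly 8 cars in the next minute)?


Poisson(λ=8.6): P(X=8) = e^(-λ)×λ^k/k!
= e^(-8.6) × 8.6^8 / 8!
≈ 0.0001841057937 × 29921792.7107 / 40320 ≈ 0.136626

P(X=8) ≈ 0.136626 ≈ 13.66%


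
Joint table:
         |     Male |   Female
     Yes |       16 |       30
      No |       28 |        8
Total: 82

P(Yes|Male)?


P(Yes|Male) = 16/(16+28) = 16/44 = 4/11

P = 4/11 ≈ 36.36%


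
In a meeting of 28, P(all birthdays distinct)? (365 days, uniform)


P(all different) = Π(365-i)/365 for i=0..27
= (365/365)×(364/365)×...×(338/365)
= 0.345539

P ≈ 0.3455 ≈ 34.55%


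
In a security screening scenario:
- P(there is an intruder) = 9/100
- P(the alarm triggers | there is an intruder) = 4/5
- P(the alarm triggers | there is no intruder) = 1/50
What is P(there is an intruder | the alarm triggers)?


Using Bayes' theorem:
P(A|B) = P(B|A)·P(A) / P(B)

P(the alarm triggers) = 4/5 × 9/100 + 1/50 × 91/100
= 9/125 + 91/5000 = 451/5000

P(there is an intruder|the alarm triggers) = (9/125) / (451/5000) = 360/451

P(there is an intruder|the alarm triggers) = 360/451 ≈ 79.82%


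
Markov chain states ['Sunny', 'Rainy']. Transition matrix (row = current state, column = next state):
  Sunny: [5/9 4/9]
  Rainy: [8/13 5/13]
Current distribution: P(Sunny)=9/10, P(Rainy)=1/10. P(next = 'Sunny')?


P(next=Sunny) = Σᵢ P(now=i)×P(i→Sunny)
= 9/10×5/9 + 1/10×8/13
= 1/2 + 4/65 = 73/130

P = 73/130 ≈ 0.5615


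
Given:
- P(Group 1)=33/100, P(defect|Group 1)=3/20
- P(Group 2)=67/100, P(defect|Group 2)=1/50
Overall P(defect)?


P(B) = Σ P(B|Aᵢ)×P(Aᵢ)
  3/20×33/100 = 99/2000
  1/50×67/100 = 67/5000
Sum = 629/10000

P(defect) = 629/10000 ≈ 6.29%


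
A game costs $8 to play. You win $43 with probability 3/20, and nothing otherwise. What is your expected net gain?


E[gain] = (43-8)×3/20 + (-8)×17/20
= 21/4 - 34/5 = -31/20

Expected net gain = $-31/20 ≈ $-1.55


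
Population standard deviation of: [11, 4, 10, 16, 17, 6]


Mean = 64/6 = 32/3
  (11-32/3)²=1/9
  (4-32/3)²=400/9
  (10-32/3)²=4/9
  (16-32/3)²=256/9
  (17-32/3)²=361/9
  (6-32/3)²=196/9
Σ(x-μ)² = 406/3
σ² = (406/3)/6 = 203/9

σ = √(203/9) ≈ 4.7493


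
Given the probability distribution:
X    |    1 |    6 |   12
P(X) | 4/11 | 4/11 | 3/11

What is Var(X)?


E[X] = 64/11
E[X²] = 580/11
Var(X) = E[X²] - (E[X])² = 580/11 - 4096/121 = 2284/121

Var(X) = 2284/121 ≈ 18.8760


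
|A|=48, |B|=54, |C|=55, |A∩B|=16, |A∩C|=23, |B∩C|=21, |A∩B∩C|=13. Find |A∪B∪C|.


|A∪B∪C| = 48+54+55-16-23-21+13 = 110

|A∪B∪C| = 110


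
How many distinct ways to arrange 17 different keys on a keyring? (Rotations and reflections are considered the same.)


Free circular arrangements: rotations and reflections both identified.
(n-1)!/2 = 16!/2 = 20922789888000/2 = 10461394944000

10461394944000


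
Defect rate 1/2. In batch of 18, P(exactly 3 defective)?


Binomial: P(X=3) = C(18,3)×p^3×(1-p)^15
= 816 × 1/8 × 1/32768 = 51/16384

P(X=3) = 51/16384 ≈ 0.31%


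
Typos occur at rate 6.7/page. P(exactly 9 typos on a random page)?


Poisson(λ=6.7): P(X=9) = e^(-λ)×λ^k/k!
= e^(-6.7) × 6.7^9 / 9!
≈ 0.001230911903 × 27206534.3963 / 362880 ≈ 0.092286

P(X=9) ≈ 0.092286 ≈ 9.23%


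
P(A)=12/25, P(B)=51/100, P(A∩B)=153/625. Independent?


P(A)×P(B) = 153/625
P(A∩B) = 153/625
Equal ✓ → Independent

Yes, independent


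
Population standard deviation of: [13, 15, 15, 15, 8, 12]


Mean = 78/6 = 13
  (13-13)²=0
  (15-13)²=4
  (15-13)²=4
  (15-13)²=4
  (8-13)²=25
  (12-13)²=1
Σ(x-μ)² = 38
σ² = 38/6 = 19/3

σ = √(19/3) ≈ 2.5166


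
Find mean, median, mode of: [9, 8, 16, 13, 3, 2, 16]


Sorted: [2, 3, 8, 9, 13, 16, 16]
Mean = 67/7
Median = 9
Freq: {9: 1, 8: 1, 16: 2, 13: 1, 3: 1, 2: 1}
Mode: [16]

Mean=67/7, Median=9, Mode=16


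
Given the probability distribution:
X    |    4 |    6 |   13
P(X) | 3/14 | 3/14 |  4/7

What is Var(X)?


E[X] = 67/7
E[X²] = 754/7
Var(X) = E[X²] - (E[X])² = 754/7 - 4489/49 = 789/49

Var(X) = 789/49 ≈ 16.1020


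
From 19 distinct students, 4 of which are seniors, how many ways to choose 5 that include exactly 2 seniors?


Choose 2 of the 4 seniors and 3 of the other 15 students:
C(4,2)×C(15,3) = 6×455 = 2730

2730


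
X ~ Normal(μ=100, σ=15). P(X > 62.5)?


z = (62.5-100)/15 = -2.5
P(X > 62.5) = 1 - P(Z ≤ -2.5) = 1 - 0.0062 = 0.9938

P(X > 62.5) ≈ 0.9938


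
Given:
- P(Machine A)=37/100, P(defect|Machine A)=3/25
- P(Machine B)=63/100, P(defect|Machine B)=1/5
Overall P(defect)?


P(B) = Σ P(B|Aᵢ)×P(Aᵢ)
  3/25×37/100 = 111/2500
  1/5×63/100 = 63/500
Sum = 213/1250

P(defect) = 213/1250 ≈ 17.04%


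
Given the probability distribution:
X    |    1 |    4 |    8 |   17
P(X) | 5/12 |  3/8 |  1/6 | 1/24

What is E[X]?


E[X] = Σ x·P(X=x)
= (1)×(5/12) + (4)×(3/8) + (8)×(1/6) + (17)×(1/24)
= 95/24

E[X] = 95/24


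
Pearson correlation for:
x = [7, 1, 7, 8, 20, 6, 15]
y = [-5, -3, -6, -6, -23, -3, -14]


n=7, Σx=64, Σy=-60, Σxy=-816, Σx²=824, Σy²=840
r = (7×(-816) - 64×(-60))/√((7×824 - 64²)(7×840 - (-60)²))
= -1872/√(1672×2280) = -1872/√3812160 ≈ -1872/1952.4754 ≈ -0.9588

r ≈ -0.9588


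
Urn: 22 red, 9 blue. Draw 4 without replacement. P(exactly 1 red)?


Hypergeometric: C(22,1)×C(9,3)/C(31,4)
= 22×84/31465 = 264/4495

P(X=1) = 264/4495 ≈ 5.87%


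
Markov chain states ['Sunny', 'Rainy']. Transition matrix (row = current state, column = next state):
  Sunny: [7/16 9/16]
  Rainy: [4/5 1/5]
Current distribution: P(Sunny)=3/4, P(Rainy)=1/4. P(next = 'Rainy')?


P(next=Rainy) = Σᵢ P(now=i)×P(i→Rainy)
= 3/4×9/16 + 1/4×1/5
= 27/64 + 1/20 = 151/320

P = 151/320 ≈ 0.4719


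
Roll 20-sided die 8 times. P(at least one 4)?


P(no 4)^8 = (19/20)^8 = 16983563041/25600000000
P(≥1) = 1 - 16983563041/25600000000 = 8616436959/25600000000

P = 8616436959/25600000000 ≈ 33.66%


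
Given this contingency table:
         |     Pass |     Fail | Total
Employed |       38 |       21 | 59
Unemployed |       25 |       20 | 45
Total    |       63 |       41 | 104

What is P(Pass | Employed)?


P(Pass | Employed) = 38/(38+21) = 38/59

P(Pass|Employed) = 38/59 ≈ 64.41%


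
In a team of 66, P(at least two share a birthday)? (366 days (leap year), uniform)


P(all different) = Π(366-i)/366 for i=0..65
= 0.001939
P(match) = 1 - 0.001939 = 0.998061

P ≈ 0.9981 ≈ 99.81%


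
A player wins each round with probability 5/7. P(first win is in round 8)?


Geometric: P(X=8) = (1-p)^(k-1)×p = (2/7)^7×5/7 = 640/5764801

P(X=8) = 640/5764801 ≈ 0.01%


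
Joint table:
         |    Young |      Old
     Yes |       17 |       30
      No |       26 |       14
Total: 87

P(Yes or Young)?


P(Yes∨Young) = P(Yes) + P(Young) - P(Yes∧Young)
= (47 + 43 - 17)/87 = 73/87

P = 73/87 ≈ 83.91%


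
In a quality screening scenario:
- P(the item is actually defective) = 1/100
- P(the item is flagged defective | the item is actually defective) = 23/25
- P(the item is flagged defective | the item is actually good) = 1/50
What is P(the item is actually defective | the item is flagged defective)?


Using Bayes' theorem:
P(A|B) = P(B|A)·P(A) / P(B)

P(the item is flagged defective) = 23/25 × 1/100 + 1/50 × 99/100
= 23/2500 + 99/5000 = 29/1000

P(the item is actually defective|the item is flagged defective) = (23/2500) / (29/1000) = 46/145

P(the item is actually defective|the item is flagged defective) = 46/145 ≈ 31.72%


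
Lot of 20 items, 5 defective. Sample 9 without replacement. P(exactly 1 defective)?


Hypergeometric: C(5,1)×C(15,8)/C(20,9)
= 5×6435/167960 = 495/2584

P(X=1) = 495/2584 ≈ 19.16%


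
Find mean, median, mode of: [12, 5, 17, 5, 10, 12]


Sorted: [5, 5, 10, 12, 12, 17]
Mean = 61/6
Median = 11
Freq: {12: 2, 5: 2, 17: 1, 10: 1}
Mode: [5, 12]

Mean=61/6, Median=11, Mode=[5, 12]


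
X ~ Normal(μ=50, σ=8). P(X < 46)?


z = (46-50)/8 = -0.5
P(Z < -0.5) = 0.3085

P(X < 46) ≈ 0.3085


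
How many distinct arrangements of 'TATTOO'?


Letters: 6, freq: {'T': 3, 'A': 1, 'O': 2}
6!/(3!×1!×2!) = 720/12 = 60

60


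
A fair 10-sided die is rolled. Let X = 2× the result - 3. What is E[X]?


E[die] = (1+10)/2 = 11/2
E[X] = 2×11/2 - 3 = 8

E[X] = 8


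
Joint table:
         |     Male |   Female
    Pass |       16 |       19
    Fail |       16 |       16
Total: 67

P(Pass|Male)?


P(Pass|Male) = 16/(16+16) = 16/32 = 1/2

P = 1/2 ≈ 50.00%


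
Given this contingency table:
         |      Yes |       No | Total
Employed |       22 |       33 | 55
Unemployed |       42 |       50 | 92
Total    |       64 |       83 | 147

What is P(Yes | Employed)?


P(Yes | Employed) = 22/(22+33) = 22/55 = 2/5

P(Yes|Employed) = 2/5 ≈ 40.00%


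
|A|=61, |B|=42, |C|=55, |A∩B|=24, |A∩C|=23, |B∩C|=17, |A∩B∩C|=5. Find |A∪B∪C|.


|A∪B∪C| = 61+42+55-24-23-17+5 = 99

|A∪B∪C| = 99


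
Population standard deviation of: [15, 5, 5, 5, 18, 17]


Mean = 65/6
  (15-65/6)²=625/36
  (5-65/6)²=1225/36
  (5-65/6)²=1225/36
  (5-65/6)²=1225/36
  (18-65/6)²=1849/36
  (17-65/6)²=1369/36
Σ(x-μ)² = 1253/6
σ² = (1253/6)/6 = 1253/36

σ = √(1253/36) ≈ 5.8996


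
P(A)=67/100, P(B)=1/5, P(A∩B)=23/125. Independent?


P(A)×P(B) = 67/500
P(A∩B) = 23/125
Not equal → NOT independent

No, not independent


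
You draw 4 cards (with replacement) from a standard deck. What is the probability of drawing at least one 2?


P(not a 2) = 48/52 = 12/13
P(none in 4 draws) = (12/13)^4 = 20736/28561
P(≥1 2) = 1 - 20736/28561 = 7825/28561

P = 7825/28561 ≈ 27.40%


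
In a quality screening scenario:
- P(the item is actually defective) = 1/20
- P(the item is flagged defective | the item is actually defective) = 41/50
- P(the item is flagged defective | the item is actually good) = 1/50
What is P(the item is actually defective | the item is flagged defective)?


Using Bayes' theorem:
P(A|B) = P(B|A)·P(A) / P(B)

P(the item is flagged defective) = 41/50 × 1/20 + 1/50 × 19/20
= 41/1000 + 19/1000 = 3/50

P(the item is actually defective|the item is flagged defective) = (41/1000) / (3/50) = 41/60

P(the item is actually defective|the item is flagged defective) = 41/60 ≈ 68.33%


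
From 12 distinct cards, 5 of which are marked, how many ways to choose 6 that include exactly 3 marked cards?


Choose 3 of the 5 marked cards and 3 of the other 7 cards:
C(5,3)×C(7,3) = 10×35 = 350

350


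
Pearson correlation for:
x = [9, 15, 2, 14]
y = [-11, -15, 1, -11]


n=4, Σx=40, Σy=-36, Σxy=-476, Σx²=506, Σy²=468
r = (4×(-476) - 40×(-36))/√((4×506 - 40²)(4×468 - (-36)²))
= -464/√(424×576) = -464/√244224 ≈ -464/494.1902 ≈ -0.9389

r ≈ -0.9389


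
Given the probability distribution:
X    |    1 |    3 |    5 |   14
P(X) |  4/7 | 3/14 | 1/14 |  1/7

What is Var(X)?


E[X] = 25/7
E[X²] = 226/7
Var(X) = E[X²] - (E[X])² = 226/7 - 625/49 = 957/49

Var(X) = 957/49 ≈ 19.5306


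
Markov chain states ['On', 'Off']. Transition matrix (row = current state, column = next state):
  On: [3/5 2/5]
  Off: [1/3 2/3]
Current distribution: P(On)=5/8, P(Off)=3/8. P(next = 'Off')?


P(next=Off) = Σᵢ P(now=i)×P(i→Off)
= 5/8×2/5 + 3/8×2/3
= 1/4 + 1/4 = 1/2

P = 1/2 ≈ 0.5000


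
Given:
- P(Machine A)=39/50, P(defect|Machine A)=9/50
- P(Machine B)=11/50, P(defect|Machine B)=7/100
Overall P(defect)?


P(B) = Σ P(B|Aᵢ)×P(Aᵢ)
  9/50×39/50 = 351/2500
  7/100×11/50 = 77/5000
Sum = 779/5000

P(defect) = 779/5000 ≈ 15.58%


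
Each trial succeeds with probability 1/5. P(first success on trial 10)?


Geometric: P(X=10) = (1-p)^(k-1)×p = (4/5)^9×1/5 = 262144/9765625

P(X=10) = 262144/9765625 ≈ 2.68%


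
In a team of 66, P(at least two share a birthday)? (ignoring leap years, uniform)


P(all different) = Π(365-i)/365 for i=0..65
= 0.001904
P(match) = 1 - 0.001904 = 0.998096

P ≈ 0.9981 ≈ 99.81%


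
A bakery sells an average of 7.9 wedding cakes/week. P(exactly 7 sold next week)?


Poisson(λ=7.9): P(X=7) = e^(-λ)×λ^k/k!
= e^(-7.9) × 7.9^7 / 7!
≈ 0.0003707435405 × 1920390.89862 / 5040 ≈ 0.141264

P(X=7) ≈ 0.141264 ≈ 14.13%


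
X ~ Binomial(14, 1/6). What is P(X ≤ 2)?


P(X ≤ 2) = Σ P(X=i) for i=0..2
P(X=0) = 6103515625/78364164096
P(X=1) = 8544921875/39182082048
P(X=2) = 22216796875/78364164096
Sum = 7568359375/13060694016

P(X ≤ 2) = 7568359375/13060694016 ≈ 57.95%


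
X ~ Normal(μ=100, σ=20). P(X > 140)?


z = (140-100)/20 = 2.0
P(X > 140) = 1 - P(Z ≤ 2.0) = 1 - 0.9772 = 0.0228

P(X > 140) ≈ 0.0228


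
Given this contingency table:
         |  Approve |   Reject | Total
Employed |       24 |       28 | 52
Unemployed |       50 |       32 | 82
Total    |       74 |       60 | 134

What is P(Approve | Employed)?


P(Approve | Employed) = 24/(24+28) = 24/52 = 6/13

P(Approve|Employed) = 6/13 ≈ 46.15%


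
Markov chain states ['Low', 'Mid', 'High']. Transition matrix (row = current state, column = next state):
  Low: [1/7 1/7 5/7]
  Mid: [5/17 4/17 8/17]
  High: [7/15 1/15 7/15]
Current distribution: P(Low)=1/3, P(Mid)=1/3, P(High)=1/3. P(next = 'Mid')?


P(next=Mid) = Σᵢ P(now=i)×P(i→Mid)
= 1/3×1/7 + 1/3×4/17 + 1/3×1/15
= 1/21 + 4/51 + 1/45 = 794/5355

P = 794/5355 ≈ 0.1483


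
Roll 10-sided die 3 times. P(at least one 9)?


P(no 9)^3 = (9/10)^3 = 729/1000
P(≥1) = 1 - 729/1000 = 271/1000

P = 271/1000 ≈ 27.10%


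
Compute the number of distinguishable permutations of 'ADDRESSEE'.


Letters: 9, freq: {'A': 1, 'D': 2, 'R': 1, 'E': 3, 'S': 2}
9!/(1!×2!×1!×3!×2!) = 362880/24 = 15120

15120


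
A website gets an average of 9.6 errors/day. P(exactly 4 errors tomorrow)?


Poisson(λ=9.6): P(X=4) = e^(-λ)×λ^k/k!
= e^(-9.6) × 9.6^4 / 4!
≈ 6.772873649e-05 × 8493.4656 / 24 ≈ 0.023969

P(X=4) ≈ 0.023969 ≈ 2.40%


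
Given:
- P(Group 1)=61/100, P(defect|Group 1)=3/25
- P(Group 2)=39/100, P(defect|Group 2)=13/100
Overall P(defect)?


P(B) = Σ P(B|Aᵢ)×P(Aᵢ)
  3/25×61/100 = 183/2500
  13/100×39/100 = 507/10000
Sum = 1239/10000

P(defect) = 1239/10000 ≈ 12.39%


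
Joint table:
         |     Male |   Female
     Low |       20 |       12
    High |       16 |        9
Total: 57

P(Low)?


P(Low) = (20+12)/57 = 32/57

P(Low) = 32/57 ≈ 56.14%


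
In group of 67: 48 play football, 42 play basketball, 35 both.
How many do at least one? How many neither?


|A∪B| = 48+42-35 = 55
Neither = 67-55 = 12

At least one: 55; Neither: 12


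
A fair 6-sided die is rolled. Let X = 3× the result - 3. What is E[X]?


E[die] = (1+6)/2 = 7/2
E[X] = 3×7/2 - 3 = 15/2

E[X] = 15/2


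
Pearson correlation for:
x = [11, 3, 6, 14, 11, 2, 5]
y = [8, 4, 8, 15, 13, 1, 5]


n=7, Σx=52, Σy=54, Σxy=528, Σx²=512, Σy²=564
r = (7×528 - 52×54)/√((7×512 - 52²)(7×564 - 54²))
= 888/√(880×1032) = 888/√908160 ≈ 888/952.9743 ≈ 0.9318

r ≈ 0.9318


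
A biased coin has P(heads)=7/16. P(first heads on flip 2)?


Geometric: P(X=2) = (1-p)^(k-1)×p = (9/16)^1×7/16 = 63/256

P(X=2) = 63/256 ≈ 24.61%


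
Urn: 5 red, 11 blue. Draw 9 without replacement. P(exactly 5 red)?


Hypergeometric: C(5,5)×C(11,4)/C(16,9)
= 1×330/11440 = 3/104

P(X=5) = 3/104 ≈ 2.88%


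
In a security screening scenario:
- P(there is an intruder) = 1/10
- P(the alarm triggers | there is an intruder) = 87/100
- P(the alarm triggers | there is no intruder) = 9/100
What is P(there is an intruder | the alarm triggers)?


Using Bayes' theorem:
P(A|B) = P(B|A)·P(A) / P(B)

P(the alarm triggers) = 87/100 × 1/10 + 9/100 × 9/10
= 87/1000 + 81/1000 = 21/125

P(there is an intruder|the alarm triggers) = (87/1000) / (21/125) = 29/56

P(there is an intruder|the alarm triggers) = 29/56 ≈ 51.79%


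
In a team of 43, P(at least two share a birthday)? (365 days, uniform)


P(all different) = Π(365-i)/365 for i=0..42
= 0.076077
P(match) = 1 - 0.076077 = 0.923923

P ≈ 0.9239 ≈ 92.39%


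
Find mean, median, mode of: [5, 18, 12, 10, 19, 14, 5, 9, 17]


Sorted: [5, 5, 9, 10, 12, 14, 17, 18, 19]
Mean = 109/9
Median = 12
Freq: {5: 2, 18: 1, 12: 1, 10: 1, 19: 1, 14: 1, 9: 1, 17: 1}
Mode: [5]

Mean=109/9, Median=12, Mode=5


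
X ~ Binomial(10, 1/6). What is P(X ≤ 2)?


P(X ≤ 2) = Σ P(X=i) for i=0..2
P(X=0) = 9765625/60466176
P(X=1) = 9765625/30233088
P(X=2) = 1953125/6718464
Sum = 1953125/2519424

P(X ≤ 2) = 1953125/2519424 ≈ 77.52%


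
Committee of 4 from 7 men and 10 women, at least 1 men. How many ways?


Count by #men:
  1M,3W: C(7,1)×C(10,3)=840
  2M,2W: C(7,2)×C(10,2)=945
  3M,1W: C(7,3)×C(10,1)=350
  4M,0W: C(7,4)×C(10,0)=35
Total = 2170

2170
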